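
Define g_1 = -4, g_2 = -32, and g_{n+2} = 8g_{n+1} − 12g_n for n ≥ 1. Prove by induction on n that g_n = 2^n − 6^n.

Base cases: g_1 = -4 and 2^1 − 6^1 = -4; g_2 = -32 and 2^2 − 6^2 = -32.
Assume g_j = 2^j − 6^j for all 1 ≤ j ≤ r, where r ≥ 2.
Then g_{r+1} = 8g_r − 12g_{r−1} = 8·(2^r − 6^r) − 12·(2^{r−1} − 6^{r−1}) = (8·2 − 12)2^{r−1} − (8·6 − 12)6^{r−1} = 4·2^{r−1} − 36·6^{r−1} = 2^{r+1} − 6^{r+1}.
By strong induction, g_n = 2^n − 6^n for all n ≥ 1.

g_n = 2^n − 6^n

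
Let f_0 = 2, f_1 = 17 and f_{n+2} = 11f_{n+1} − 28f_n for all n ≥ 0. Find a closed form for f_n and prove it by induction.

Claim: f_n = 3·7^n − 4^n.

Base cases: f_0 = 2 and 3·7^0 − 4^0 = 2; f_1 = 17 and 3·7^1 − 4^1 = 17.
Assume f_i = 3·7^i − 4^i for all 0 ≤ i ≤ j, where j ≥ 1.
Then f_{j+1} = 11f_j − 28f_{j−1} = 11·(3·7^j − 4^j) − 28·(3·7^{j−1} − 4^{j−1}) = 3·(11·7 − 28)7^{j−1} − (11·4 − 28)4^{j−1} = 147·7^{j−1} − 16·4^{j−1} = 3·7^{j+1} − 4^{j+1}.
This completes the inductive step, so f_n = 3·7^n − 4^n for all n ≥ 0.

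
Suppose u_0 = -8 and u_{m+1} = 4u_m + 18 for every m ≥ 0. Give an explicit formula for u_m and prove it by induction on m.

Claim: u_m = -2·4^m − 6.

Base case: u_0 = -8, and -2·4^0 − 6 = -2 − 6 = -8.
Assume u_r = -2·4^r − 6 for some r ≥ 0.
Then u_{r+1} = 4u_r + 18 = 4·(-2·4^r − 6) + 18 = -8·4^r − 24 + 18 = -2·4^{r+1} − 6.
This completes the inductive step, so u_m = -2·4^m − 6 for all m ≥ 0.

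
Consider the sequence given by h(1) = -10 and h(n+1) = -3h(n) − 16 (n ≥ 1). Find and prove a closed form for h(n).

Claim: h(n) = 2·(-3)^n − 4.

Base case: h(1) = -10, and 2·(-3)^1 − 4 = -6 − 4 = -10.
Assume h(m) = 2·(-3)^m − 4 for some m ≥ 1.
Then h(m+1) = -3h(m) − 16 = -3·(2·(-3)^m − 4) − 16 = -6·(-3)^m + 12 − 16 = 2·(-3)^{m+1} − 4.
By induction, h(n) = 2·(-3)^n − 4 for all n ≥ 1.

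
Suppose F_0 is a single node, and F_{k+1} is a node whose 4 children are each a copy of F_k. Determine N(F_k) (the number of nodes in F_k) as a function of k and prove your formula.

Claim: N(F_k) = (4^{k+1} − 1)/3.

Base case: N(F_0) = 1, and (4^{0+1} − 1)/3 = 1.
Assume N(F_r) = (4^{r+1} − 1)/3.
Then N(F_{r+1}) = 1 + 4N(F_r) = 1 + 4·(4^{r+1} − 1)/3 = 1 + (4^{r+2} − 4)/3 = (3 + 4^{r+2} − 4)/3 = (4^{r+2} − 1)/3.
This completes the inductive step, so N(F_k) = (4^{k+1} − 1)/3 for all k ≥ 0.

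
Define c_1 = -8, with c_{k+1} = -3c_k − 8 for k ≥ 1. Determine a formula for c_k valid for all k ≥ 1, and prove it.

Claim: c_k = 2·(-3)^k − 2.

Base case: c_1 = -8, and 2·(-3)^1 − 2 = -6 − 2 = -8.
Assume c_j = 2·(-3)^j − 2 for some j ≥ 1.
Then c_{j+1} = -3c_j − 8 = -3·(2·(-3)^j − 2) − 8 = -6·(-3)^j + 6 − 8 = 2·(-3)^{j+1} − 2.
By induction, c_k = 2·(-3)^k − 2 for all k ≥ 1.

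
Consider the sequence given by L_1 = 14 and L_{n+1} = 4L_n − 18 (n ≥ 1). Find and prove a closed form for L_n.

Claim: L_n = 2·4^n + 6.

Base case: L_1 = 14, and 2·4^1 + 6 = 8 + 6 = 14.
Assume L_k = 2·4^k + 6 for some k ≥ 1.
Then L_{k+1} = 4L_k − 18 = 4·(2·4^k + 6) − 18 = 8·4^k + 24 − 18 = 2·4^{k+1} + 6.
By induction, L_n = 2·4^n + 6 for all n ≥ 1.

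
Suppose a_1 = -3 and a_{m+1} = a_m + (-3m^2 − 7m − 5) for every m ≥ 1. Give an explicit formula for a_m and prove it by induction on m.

Claim: a_m = -m^3 − 2m^2 − 2m + 2.

Base case: a_1 = -3, and -1^3 − 2·1^2 − 2·1 + 2 = -3.
Assume a_j = -j^3 − 2j^2 − 2j + 2.
Then a_{j+1} = a_j + (-3j^2 − 7j − 5) = (-j^3 − 2j^2 − 2j + 2) + (-3j^2 − 7j − 5) = -j^3 − 5j^2 − 9j − 3,
and -(j+1)^3 − 2·(j+1)^2 − 2·(j+1) + 2 = -j^3 − 5j^2 − 9j − 3.
Hence a_m = -m^3 − 2m^2 − 2m + 2 for every m ≥ 1, by induction.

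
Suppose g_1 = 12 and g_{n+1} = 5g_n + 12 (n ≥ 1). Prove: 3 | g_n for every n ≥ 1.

Base case: g_1 = 12 = 3·4, so 3 | g_1.
Assume 3 | g_r, so g_r = 3t for some integer t.
Then g_{r+1} = 5g_r + 12 = 5·(3t) + 12 = 3(5t + 4), so 3 | g_{r+1}.
By induction, 3 | g_n for all n ≥ 1.

3 | g_n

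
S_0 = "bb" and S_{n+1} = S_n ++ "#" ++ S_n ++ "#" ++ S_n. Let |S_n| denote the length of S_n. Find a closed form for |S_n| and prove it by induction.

Claim: |S_n| = 3^{n+1} − 1.

Base case: |S_0| = 2, and 3^{0+1} − 1 = 2.
Assume |S_r| = 3^{r+1} − 1.
Then |S_{r+1}| = 3|S_r| + 2 = 3(3^{r+1} − 1) + 2 = 3^{r+2} − 3 + 2 = 3^{r+2} − 1.
Hence |S_n| = 3^{n+1} − 1 for every n ≥ 0, by induction.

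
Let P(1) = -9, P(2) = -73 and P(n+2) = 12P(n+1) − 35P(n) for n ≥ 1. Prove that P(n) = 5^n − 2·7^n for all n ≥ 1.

Base cases: P(1) = -9 and 5^1 − 2·7^1 = -9; P(2) = -73 and 5^2 − 2·7^2 = -73.
Assume P(j) = 5^j − 2·7^j for all 1 ≤ j ≤ r, where r ≥ 2.
Then P(r+1) = 12P(r) − 35P(r−1) = 12·(5^r − 2·7^r) − 35·(5^{r−1} − 2·7^{r−1}) = (12·5 − 35)5^{r−1} − 2·(12·7 − 35)7^{r−1} = 25·5^{r−1} − 98·7^{r−1} = 5^{r+1} − 2·7^{r+1}.
By strong induction, P(n) = 5^n − 2·7^n for all n ≥ 1.

P(n) = 5^n − 2·7^n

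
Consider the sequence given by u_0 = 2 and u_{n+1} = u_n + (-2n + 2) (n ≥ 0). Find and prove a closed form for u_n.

Claim: u_n = -n^2 + 3n + 2.

Base case: u_0 = 2, and -0^2 + 3·0 + 2 = 2.
Assume u_r = -r^2 + 3r + 2.
Then u_{r+1} = u_r + (-2r + 2) = (-r^2 + 3r + 2) + (-2r + 2) = -r^2 + r + 4,
and -(r+1)^2 + 3·(r+1) + 2 = -r^2 + r + 4.
By induction, u_n = -n^2 + 3n + 2 for all n ≥ 0.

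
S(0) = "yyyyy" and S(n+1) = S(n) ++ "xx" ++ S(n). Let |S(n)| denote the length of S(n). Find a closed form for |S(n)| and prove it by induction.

Claim: |S(n)| = 7·2^n − 2.

Base case: |S(0)| = 5, and 7·2^0 − 2 = 5.
Assume |S(m)| = 7·2^m − 2.
Then |S(m+1)| = |S(m)| + 2 + |S(m)| = 2|S(m)| + 2 = 2(7·2^m − 2) + 2 = 7·2^{m+1} − 4 + 2 = 7·2^{m+1} − 2.
Hence |S(n)| = 7·2^n − 2 for every n ≥ 0, by induction.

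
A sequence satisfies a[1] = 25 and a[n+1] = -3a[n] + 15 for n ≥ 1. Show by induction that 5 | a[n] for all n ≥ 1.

Base case: a[1] = 25 = 5·5, so 5 | a[1].
Assume 5 | a[r], so a[r] = 5t for some integer t.
Then a[r+1] = -3a[r] + 15 = -3·(5t) + 15 = 5(-3t + 3), so 5 | a[r+1].
By induction, 5 | a[n] for all n ≥ 1.

5 | a[n]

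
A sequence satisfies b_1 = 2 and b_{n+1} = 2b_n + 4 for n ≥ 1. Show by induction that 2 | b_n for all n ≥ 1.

Base case: b_1 = 2 = 2·1, so 2 | b_1.
Assume 2 | b_r, so b_r = 2t for some integer t.
Then b_{r+1} = 2b_r + 4 = 2·(2t) + 4 = 2(2t + 2), so 2 | b_{r+1}.
So the property holds for r+1, and by induction 2 | b_n for all n ≥ 1.

2 | b_n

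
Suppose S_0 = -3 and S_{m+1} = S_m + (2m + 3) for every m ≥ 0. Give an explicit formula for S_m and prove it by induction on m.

Claim: S_m = m^2 + 2m − 3.

Base case: S_0 = -3, and 0^2 + 2·0 − 3 = -3.
Assume S_j = j^2 + 2j − 3.
Then S_{j+1} = S_j + (2j + 3) = (j^2 + 2j − 3) + (2j + 3) = j^2 + 4j,
and (j+1)^2 + 2·(j+1) − 3 = j^2 + 4j.
By induction, S_m = m^2 + 2m − 3 for all m ≥ 0.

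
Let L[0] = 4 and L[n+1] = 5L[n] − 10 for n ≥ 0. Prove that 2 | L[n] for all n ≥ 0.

Base case: L[0] = 4 = 2·2, so 2 | L[0].
Assume 2 | L[j], so L[j] = 2t for some integer t.
Then L[j+1] = 5L[j] − 10 = 5·(2t) − 10 = 2(5t − 5), so 2 | L[j+1].
This completes the inductive step, so 2 | L[n] for all n ≥ 0.

2 | L[n]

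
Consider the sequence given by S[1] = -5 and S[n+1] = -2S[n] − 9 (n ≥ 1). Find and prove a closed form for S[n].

Claim: S[n] = (-2)^n − 3.

Base case: S[1] = -5, and (-2)^1 − 3 = -2 − 3 = -5.
Assume S[k] = (-2)^k − 3 for some k ≥ 1.
Then S[k+1] = -2S[k] − 9 = -2·((-2)^k − 3) − 9 = -2·(-2)^k + 6 − 9 = (-2)^{k+1} − 3.
So the formula holds for k+1, and by induction S[n] = (-2)^n − 3 for all n ≥ 1.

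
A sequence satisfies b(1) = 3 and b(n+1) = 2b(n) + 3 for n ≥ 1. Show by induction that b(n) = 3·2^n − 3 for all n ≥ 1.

Base case: b(1) = 3, and 3·2^1 − 3 = 6 − 3 = 3.
Assume b(j) = 3·2^j − 3 for some j ≥ 1.
Then b(j+1) = 2b(j) + 3 = 2·(3·2^j − 3) + 3 = 6·2^j − 6 + 3 = 3·2^{j+1} − 3.
This completes the inductive step, so b(n) = 3·2^n − 3 for all n ≥ 1.

b(n) = 3·2^n − 3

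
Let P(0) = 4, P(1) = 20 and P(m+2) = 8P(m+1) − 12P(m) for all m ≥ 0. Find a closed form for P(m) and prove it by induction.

Claim: P(m) = 3·6^m + 2^m.

Base cases: P(0) = 4 and 3·6^0 + 2^0 = 4; P(1) = 20 and 3·6^1 + 2^1 = 20.
Assume P(i) = 3·6^i + 2^i for all 0 ≤ i ≤ j, where j ≥ 1.
Then P(j+1) = 8P(j) − 12P(j−1) = 8·(3·6^j + 2^j) − 12·(3·6^{j−1} + 2^{j−1}) = 3·(8·6 − 12)6^{j−1} + (8·2 − 12)2^{j−1} = 108·6^{j−1} + 4·2^{j−1} = 3·6^{j+1} + 2^{j+1}.
This completes the inductive step, so P(m) = 3·6^m + 2^m for all m ≥ 0.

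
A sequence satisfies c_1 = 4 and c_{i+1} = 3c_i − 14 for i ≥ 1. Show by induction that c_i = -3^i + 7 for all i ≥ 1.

Base case: c_1 = 4, and -3^1 + 7 = -3 + 7 = 4.
Assume c_r = -3^r + 7 for some r ≥ 1.
Then c_{r+1} = 3c_r − 14 = 3·(-3^r + 7) − 14 = -3^{r+1} + 21 − 14 = -3^{r+1} + 7.
By induction, c_i = -3^i + 7 for all i ≥ 1.

c_i = -3^i + 7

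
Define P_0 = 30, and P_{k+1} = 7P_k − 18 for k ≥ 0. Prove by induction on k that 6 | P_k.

Base case: P_0 = 30 = 6·5, so 6 | P_0.
Assume 6 | P_m, so P_m = 6t for some integer t.
Then P_{m+1} = 7P_m − 18 = 7·(6t) − 18 = 6(7t − 3), so 6 | P_{m+1}.
This completes the inductive step, so 6 | P_k for all k ≥ 0.

6 | P_k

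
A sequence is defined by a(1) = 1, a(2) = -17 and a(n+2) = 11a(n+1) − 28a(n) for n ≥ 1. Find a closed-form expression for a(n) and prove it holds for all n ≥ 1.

Claim: a(n) = -7^n + 2·4^n.

Base cases: a(1) = 1 and -7^1 + 2·4^1 = 1; a(2) = -17 and -7^2 + 2·4^2 = -17.
Assume a(i) = -7^i + 2·4^i for all 1 ≤ i ≤ j, where j ≥ 2.
Then a(j+1) = 11a(j) − 28a(j−1) = 11·(-7^j + 2·4^j) − 28·(-7^{j−1} + 2·4^{j−1}) = -(11·7 − 28)7^{j−1} + 2·(11·4 − 28)4^{j−1} = -49·7^{j−1} + 32·4^{j−1} = -7^{j+1} + 2·4^{j+1}.
So the formula holds for j+1, and by strong induction a(n) = -7^n + 2·4^n for all n ≥ 1.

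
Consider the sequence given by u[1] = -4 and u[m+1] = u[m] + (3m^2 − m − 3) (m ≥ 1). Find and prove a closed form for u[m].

Claim: u[m] = m^3 − 2m^2 − 2m − 1.

Base case: u[1] = -4, and 1^3 − 2·1^2 − 2·1 − 1 = -4.
Assume u[r] = r^3 − 2r^2 − 2r − 1.
Then u[r+1] = u[r] + (3r^2 − r − 3) = (r^3 − 2r^2 − 2r − 1) + (3r^2 − r − 3) = r^3 + r^2 − 3r − 4,
and (r+1)^3 − 2·(r+1)^2 − 2·(r+1) − 1 = r^3 + r^2 − 3r − 4.
This completes the inductive step, so u[m] = m^3 − 2m^2 − 2m − 1 for all m ≥ 1.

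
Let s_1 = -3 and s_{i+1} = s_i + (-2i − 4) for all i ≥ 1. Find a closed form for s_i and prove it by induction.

Claim: s_i = -i^2 − 3i + 1.

Base case: s_1 = -3, and -1^2 − 3·1 + 1 = -3.
Assume s_j = -j^2 − 3j + 1.
Then s_{j+1} = s_j + (-2j − 4) = (-j^2 − 3j + 1) + (-2j − 4) = -j^2 − 5j − 3,
and -(j+1)^2 − 3·(j+1) + 1 = -j^2 − 5j − 3.
This completes the inductive step, so s_i = -i^2 − 3i + 1 for all i ≥ 1.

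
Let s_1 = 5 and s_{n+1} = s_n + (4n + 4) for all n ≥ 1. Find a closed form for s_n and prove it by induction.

Claim: s_n = 2n^2 + 2n + 1.

Base case: s_1 = 5, and 2·1^2 + 2·1 + 1 = 5.
Assume s_r = 2r^2 + 2r + 1.
Then s_{r+1} = s_r + (4r + 4) = (2r^2 + 2r + 1) + (4r + 4) = 2r^2 + 6r + 5,
and 2·(r+1)^2 + 2·(r+1) + 1 = 2r^2 + 6r + 5.
Hence s_n = 2n^2 + 2n + 1 for every n ≥ 1, by induction.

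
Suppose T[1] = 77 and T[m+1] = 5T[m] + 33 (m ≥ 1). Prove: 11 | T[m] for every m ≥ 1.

Base case: T[1] = 77 = 11·7, so 11 | T[1].
Assume 11 | T[r], so T[r] = 11t for some integer t.
Then T[r+1] = 5T[r] + 33 = 5·(11t) + 33 = 11(5t + 3), so 11 | T[r+1].
Hence 11 | T[m] for every m ≥ 1, by induction.

11 | T[m]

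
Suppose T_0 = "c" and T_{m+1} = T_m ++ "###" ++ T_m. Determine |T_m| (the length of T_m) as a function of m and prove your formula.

Claim: |T_m| = 2^{m+2} − 3.

Base case: |T_0| = 1, and 2^{0+2} − 3 = 1.
Assume |T_r| = 2^{r+2} − 3.
Then |T_{r+1}| = |T_r| + 3 + |T_r| = 2|T_r| + 3 = 2(2^{r+2} − 3) + 3 = 2^{r+3} − 6 + 3 = 2^{r+3} − 3.
Hence |T_m| = 2^{m+2} − 3 for every m ≥ 0, by induction.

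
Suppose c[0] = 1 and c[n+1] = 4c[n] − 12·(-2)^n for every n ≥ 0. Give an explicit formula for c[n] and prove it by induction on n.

Claim: c[n] = -4^n + 2·(-2)^n.

Base case: c[0] = 1, and -4^0 + 2·(-2)^0 = -1 + 2 = 1.
Assume c[m] = -4^m + 2·(-2)^m for some m ≥ 0.
Then c[m+1] = 4c[m] − 12·(-2)^m = 4·(-4^m + 2·(-2)^m) − 12·(-2)^m = -4^{m+1} + 8·(-2)^m − 12·(-2)^m = -4^{m+1} − 4·(-2)^m = -4^{m+1} + 2·(-2)^{m+1}.
So the formula holds for m+1, and by induction c[n] = -4^n + 2·(-2)^n for all n ≥ 0.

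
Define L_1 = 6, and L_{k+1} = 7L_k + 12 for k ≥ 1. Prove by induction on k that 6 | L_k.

Base case: L_1 = 6 = 6·1, so 6 | L_1.
Assume 6 | L_r, so L_r = 6t for some integer t.
Then L_{r+1} = 7L_r + 12 = 7·(6t) + 12 = 6(7t + 2), so 6 | L_{r+1}.
Hence 6 | L_k for every k ≥ 1, by induction.

6 | L_k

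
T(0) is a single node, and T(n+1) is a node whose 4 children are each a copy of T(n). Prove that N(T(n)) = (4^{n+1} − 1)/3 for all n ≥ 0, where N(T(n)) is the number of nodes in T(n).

Base case: N(T(0)) = 1, and (4^{0+1} − 1)/3 = 1.
Assume N(T(m)) = (4^{m+1} − 1)/3.
Then N(T(m+1)) = 1 + 4N(T(m)) = 1 + 4·(4^{m+1} − 1)/3 = 1 + (4^{m+2} − 4)/3 = (3 + 4^{m+2} − 4)/3 = (4^{m+2} − 1)/3.
By induction, N(T(n)) = (4^{n+1} − 1)/3 for all n ≥ 0.

N(T(n)) = (4^{n+1} − 1)/3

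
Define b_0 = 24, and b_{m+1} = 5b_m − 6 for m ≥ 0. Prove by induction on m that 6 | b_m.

Base case: b_0 = 24 = 6·4, so 6 | b_0.
Assume 6 | b_j, so b_j = 6t for some integer t.
Then b_{j+1} = 5b_j − 6 = 5·(6t) − 6 = 6(5t − 1), so 6 | b_{j+1}.
So the property holds for j+1, and by induction 6 | b_m for all m ≥ 0.

6 | b_m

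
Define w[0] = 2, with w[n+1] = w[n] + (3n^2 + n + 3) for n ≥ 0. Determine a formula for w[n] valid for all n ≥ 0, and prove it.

Claim: w[n] = n^3 − n^2 + 3n + 2.

Base case: w[0] = 2, and 0^3 − 0^2 + 3·0 + 2 = 2.
Assume w[r] = r^3 − r^2 + 3r + 2.
Then w[r+1] = w[r] + (3r^2 + r + 3) = (r^3 − r^2 + 3r + 2) + (3r^2 + r + 3) = r^3 + 2r^2 + 4r + 5,
and (r+1)^3 − (r+1)^2 + 3·(r+1) + 2 = r^3 + 2r^2 + 4r + 5.
By induction, w[n] = n^3 − n^2 + 3n + 2 for all n ≥ 0.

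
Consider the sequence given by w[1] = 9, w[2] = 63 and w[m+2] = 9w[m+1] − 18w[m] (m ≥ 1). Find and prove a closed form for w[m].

Claim: w[m] = -3^m + 2·6^m.

Base cases: w[1] = 9 and -3^1 + 2·6^1 = 9; w[2] = 63 and -3^2 + 2·6^2 = 63.
Assume w[j] = -3^j + 2·6^j for all 1 ≤ j ≤ r, where r ≥ 2.
Then w[r+1] = 9w[r] − 18w[r−1] = 9·(-3^r + 2·6^r) − 18·(-3^{r−1} + 2·6^{r−1}) = -(9·3 − 18)3^{r−1} + 2·(9·6 − 18)6^{r−1} = -9·3^{r−1} + 72·6^{r−1} = -3^{r+1} + 2·6^{r+1}.
This completes the inductive step, so w[m] = -3^m + 2·6^m for all m ≥ 1.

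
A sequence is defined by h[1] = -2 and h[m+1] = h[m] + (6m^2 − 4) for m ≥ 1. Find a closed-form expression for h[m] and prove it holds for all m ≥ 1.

Claim: h[m] = 2m^3 − 3m^2 − 3m + 2.

Base case: h[1] = -2, and 2·1^3 − 3·1^2 − 3·1 + 2 = -2.
Assume h[j] = 2j^3 − 3j^2 − 3j + 2.
Then h[j+1] = h[j] + (6j^2 − 4) = (2j^3 − 3j^2 − 3j + 2) + (6j^2 − 4) = 2j^3 + 3j^2 − 3j − 2,
and 2·(j+1)^3 − 3·(j+1)^2 − 3·(j+1) + 2 = 2j^3 + 3j^2 − 3j − 2.
By induction, h[m] = 2m^3 − 3m^2 − 3m + 2 for all m ≥ 1.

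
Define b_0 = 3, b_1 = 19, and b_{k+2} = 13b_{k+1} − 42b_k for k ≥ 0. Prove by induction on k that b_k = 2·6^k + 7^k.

Base cases: b_0 = 3 and 2·6^0 + 7^0 = 3; b_1 = 19 and 2·6^1 + 7^1 = 19.
Assume b_i = 2·6^i + 7^i for all 0 ≤ i ≤ j, where j ≥ 1.
Then b_{j+1} = 13b_j − 42b_{j−1} = 13·(2·6^j + 7^j) − 42·(2·6^{j−1} + 7^{j−1}) = 2·(13·6 − 42)6^{j−1} + (13·7 − 42)7^{j−1} = 72·6^{j−1} + 49·7^{j−1} = 2·6^{j+1} + 7^{j+1}.
This completes the inductive step, so b_k = 2·6^k + 7^k for all k ≥ 0.

b_k = 2·6^k + 7^k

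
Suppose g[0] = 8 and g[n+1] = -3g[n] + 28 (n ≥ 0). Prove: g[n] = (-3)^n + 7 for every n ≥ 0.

Base case: g[0] = 8, and (-3)^0 + 7 = 1 + 7 = 8.
Assume g[m] = (-3)^m + 7 for some m ≥ 0.
Then g[m+1] = -3g[m] + 28 = -3·((-3)^m + 7) + 28 = -3·(-3)^m − 21 + 28 = (-3)^{m+1} + 7.
Hence g[n] = (-3)^n + 7 for every n ≥ 0, by induction.

g[n] = (-3)^n + 7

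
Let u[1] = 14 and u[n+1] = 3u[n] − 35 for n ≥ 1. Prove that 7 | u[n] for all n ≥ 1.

Base case: u[1] = 14 = 7·2, so 7 | u[1].
Assume 7 | u[k], so u[k] = 7t for some integer t.
Then u[k+1] = 3u[k] − 35 = 3·(7t) − 35 = 7(3t − 5), so 7 | u[k+1].
This completes the inductive step, so 7 | u[n] for all n ≥ 1.

7 | u[n]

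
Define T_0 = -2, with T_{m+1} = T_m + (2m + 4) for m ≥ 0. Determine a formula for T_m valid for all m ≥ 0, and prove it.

Claim: T_m = m^2 + 3m − 2.

Base case: T_0 = -2, and 0^2 + 3·0 − 2 = -2.
Assume T_r = r^2 + 3r − 2.
Then T_{r+1} = T_r + (2r + 4) = (r^2 + 3r − 2) + (2r + 4) = r^2 + 5r + 2,
and (r+1)^2 + 3·(r+1) − 2 = r^2 + 5r + 2.
Hence T_m = m^2 + 3m − 2 for every m ≥ 0, by induction.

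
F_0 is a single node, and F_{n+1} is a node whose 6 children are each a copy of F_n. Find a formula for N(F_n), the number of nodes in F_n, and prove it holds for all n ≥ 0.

Claim: N(F_n) = (6^{n+1} − 1)/5.

Base case: N(F_0) = 1, and (6^{0+1} − 1)/5 = 1.
Assume N(F_k) = (6^{k+1} − 1)/5.
Then N(F_{k+1}) = 1 + 6N(F_k) = 1 + 6·(6^{k+1} − 1)/5 = 1 + (6^{k+2} − 6)/5 = (5 + 6^{k+2} − 6)/5 = (6^{k+2} − 1)/5.
So the formula holds for k+1, and by induction N(F_n) = (6^{n+1} − 1)/5 for all n ≥ 0.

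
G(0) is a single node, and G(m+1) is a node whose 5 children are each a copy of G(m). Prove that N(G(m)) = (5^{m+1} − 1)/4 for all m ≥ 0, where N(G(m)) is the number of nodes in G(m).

Base case: N(G(0)) = 1, and (5^{0+1} − 1)/4 = 1.
Assume N(G(j)) = (5^{j+1} − 1)/4.
Then N(G(j+1)) = 1 + 5N(G(j)) = 1 + 5·(5^{j+1} − 1)/4 = 1 + (5^{j+2} − 5)/4 = (4 + 5^{j+2} − 5)/4 = (5^{j+2} − 1)/4.
By induction, N(G(m)) = (5^{m+1} − 1)/4 for all m ≥ 0.

N(G(m)) = (5^{m+1} − 1)/4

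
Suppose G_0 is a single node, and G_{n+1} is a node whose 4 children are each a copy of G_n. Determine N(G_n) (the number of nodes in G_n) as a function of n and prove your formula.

Claim: N(G_n) = (4^{n+1} − 1)/3.

Base case: N(G_0) = 1, and (4^{0+1} − 1)/3 = 1.
Assume N(G_j) = (4^{j+1} − 1)/3.
Then N(G_{j+1}) = 1 + 4N(G_j) = 1 + 4·(4^{j+1} − 1)/3 = 1 + (4^{j+2} − 4)/3 = (3 + 4^{j+2} − 4)/3 = (4^{j+2} − 1)/3.
So the formula holds for j+1, and by induction N(G_n) = (4^{n+1} − 1)/3 for all n ≥ 0.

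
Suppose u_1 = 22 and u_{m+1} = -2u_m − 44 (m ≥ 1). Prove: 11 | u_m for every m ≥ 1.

Base case: u_1 = 22 = 11·2, so 11 | u_1.
Assume 11 | u_r, so u_r = 11t for some integer t.
Then u_{r+1} = -2u_r − 44 = -2·(11t) − 44 = 11(-2t − 4), so 11 | u_{r+1}.
This completes the inductive step, so 11 | u_m for all m ≥ 1.

11 | u_m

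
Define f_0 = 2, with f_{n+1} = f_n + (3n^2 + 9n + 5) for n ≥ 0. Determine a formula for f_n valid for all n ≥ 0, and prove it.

Claim: f_n = n^3 + 3n^2 + n + 2.

Base case: f_0 = 2, and 0^3 + 3·0^2 + 0 + 2 = 2.
Assume f_k = k^3 + 3k^2 + k + 2.
Then f_{k+1} = f_k + (3k^2 + 9k + 5) = (k^3 + 3k^2 + k + 2) + (3k^2 + 9k + 5) = k^3 + 6k^2 + 10k + 7,
and (k+1)^3 + 3·(k+1)^2 + (k+1) + 2 = k^3 + 6k^2 + 10k + 7.
Hence f_n = n^3 + 3n^2 + n + 2 for every n ≥ 0, by induction.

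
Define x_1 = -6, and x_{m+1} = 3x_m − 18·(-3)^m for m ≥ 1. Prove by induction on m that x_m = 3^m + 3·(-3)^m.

Base case: x_1 = -6, and 3^1 + 3·(-3)^1 = 3 − 9 = -6.
Assume x_k = 3^k + 3·(-3)^k for some k ≥ 1.
Then x_{k+1} = 3x_k − 18·(-3)^k = 3·(3^k + 3·(-3)^k) − 18·(-3)^k = 3^{k+1} + 9·(-3)^k − 18·(-3)^k = 3^{k+1} − 9·(-3)^k = 3^{k+1} + 3·(-3)^{k+1}.
By induction, x_m = 3^m + 3·(-3)^m for all m ≥ 1.

x_m = 3^m + 3·(-3)^m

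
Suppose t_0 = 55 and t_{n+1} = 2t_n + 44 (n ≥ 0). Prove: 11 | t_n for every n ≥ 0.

Base case: t_0 = 55 = 11·5, so 11 | t_0.
Assume 11 | t_j, so t_j = 11s for some integer s.
Then t_{j+1} = 2t_j + 44 = 2·(11s) + 44 = 11(2s + 4), so 11 | t_{j+1}.
By induction, 11 | t_n for all n ≥ 0.

11 | t_n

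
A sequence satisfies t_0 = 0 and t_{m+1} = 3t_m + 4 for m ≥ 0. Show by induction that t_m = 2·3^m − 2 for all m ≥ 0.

Base case: t_0 = 0, and 2·3^0 − 2 = 2 − 2 = 0.
Assume t_r = 2·3^r − 2 for some r ≥ 0.
Then t_{r+1} = 3t_r + 4 = 3·(2·3^r − 2) + 4 = 6·3^r − 6 + 4 = 2·3^{r+1} − 2.
This completes the inductive step, so t_m = 2·3^m − 2 for all m ≥ 0.

t_m = 2·3^m − 2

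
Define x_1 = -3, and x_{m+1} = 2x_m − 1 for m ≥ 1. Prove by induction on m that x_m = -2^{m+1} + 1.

Base case: x_1 = -3, and -2^{1+1} + 1 = -4 + 1 = -3.
Assume x_r = -2^{r+1} + 1 for some r ≥ 1.
Then x_{r+1} = 2x_r − 1 = 2·(-2^{r+1} + 1) − 1 = -2^{r+2} + 2 − 1 = -2^{r+2} + 1.
By induction, x_m = -2^{m+1} + 1 for all m ≥ 1.

x_m = -2^{m+1} + 1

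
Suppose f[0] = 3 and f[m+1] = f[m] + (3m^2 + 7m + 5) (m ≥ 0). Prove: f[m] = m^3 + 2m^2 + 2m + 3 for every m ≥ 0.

Base case: f[0] = 3, and 0^3 + 2·0^2 + 2·0 + 3 = 3.
Assume f[j] = j^3 + 2j^2 + 2j + 3.
Then f[j+1] = f[j] + (3j^2 + 7j + 5) = (j^3 + 2j^2 + 2j + 3) + (3j^2 + 7j + 5) = j^3 + 5j^2 + 9j + 8,
and (j+1)^3 + 2·(j+1)^2 + 2·(j+1) + 3 = j^3 + 5j^2 + 9j + 8.
This completes the inductive step, so f[m] = m^3 + 2m^2 + 2m + 3 for all m ≥ 0.

f[m] = m^3 + 2m^2 + 2m + 3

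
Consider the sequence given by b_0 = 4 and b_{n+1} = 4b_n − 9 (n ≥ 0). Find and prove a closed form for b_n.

Claim: b_n = 4^n + 3.

Base case: b_0 = 4, and 4^0 + 3 = 1 + 3 = 4.
Assume b_k = 4^k + 3 for some k ≥ 0.
Then b_{k+1} = 4b_k − 9 = 4·(4^k + 3) − 9 = 4^{k+1} + 12 − 9 = 4^{k+1} + 3.
By induction, b_n = 4^n + 3 for all n ≥ 0.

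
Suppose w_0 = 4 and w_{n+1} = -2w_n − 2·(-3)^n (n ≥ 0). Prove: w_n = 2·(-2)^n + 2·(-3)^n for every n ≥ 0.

Base case: w_0 = 4, and 2·(-2)^0 + 2·(-3)^0 = 2 + 2 = 4.
Assume w_m = 2·(-2)^m + 2·(-3)^m for some m ≥ 0.
Then w_{m+1} = -2w_m − 2·(-3)^m = -2·(2·(-2)^m + 2·(-3)^m) − 2·(-3)^m = 2·(-2)^{m+1} − 4·(-3)^m − 2·(-3)^m = 2·(-2)^{m+1} − 6·(-3)^m = 2·(-2)^{m+1} + 2·(-3)^{m+1}.
This completes the inductive step, so w_n = 2·(-2)^n + 2·(-3)^n for all n ≥ 0.

w_n = 2·(-2)^n + 2·(-3)^n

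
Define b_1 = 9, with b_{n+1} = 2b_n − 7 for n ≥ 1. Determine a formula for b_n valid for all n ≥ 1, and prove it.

Claim: b_n = 2^n + 7.

Base case: b_1 = 9, and 2^1 + 7 = 2 + 7 = 9.
Assume b_j = 2^j + 7 for some j ≥ 1.
Then b_{j+1} = 2b_j − 7 = 2·(2^j + 7) − 7 = 2^{j+1} + 14 − 7 = 2^{j+1} + 7.
So the formula holds for j+1, and by induction b_n = 2^n + 7 for all n ≥ 1.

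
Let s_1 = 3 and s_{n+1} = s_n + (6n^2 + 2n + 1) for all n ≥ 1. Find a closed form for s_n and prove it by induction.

Claim: s_n = 2n^3 − 2n^2 + n + 2.

Base case: s_1 = 3, and 2·1^3 − 2·1^2 + 1 + 2 = 3.
Assume s_m = 2m^3 − 2m^2 + m + 2.
Then s_{m+1} = s_m + (6m^2 + 2m + 1) = (2m^3 − 2m^2 + m + 2) + (6m^2 + 2m + 1) = 2m^3 + 4m^2 + 3m + 3,
and 2·(m+1)^3 − 2·(m+1)^2 + (m+1) + 2 = 2m^3 + 4m^2 + 3m + 3.
By induction, s_n = 2n^3 − 2n^2 + n + 2 for all n ≥ 1.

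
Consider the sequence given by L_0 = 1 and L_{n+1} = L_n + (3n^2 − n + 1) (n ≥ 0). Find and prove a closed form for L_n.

Claim: L_n = n^3 − 2n^2 + 2n + 1.

Base case: L_0 = 1, and 0^3 − 2·0^2 + 2·0 + 1 = 1.
Assume L_r = r^3 − 2r^2 + 2r + 1.
Then L_{r+1} = L_r + (3r^2 − r + 1) = (r^3 − 2r^2 + 2r + 1) + (3r^2 − r + 1) = r^3 + r^2 + r + 2,
and (r+1)^3 − 2·(r+1)^2 + 2·(r+1) + 1 = r^3 + r^2 + r + 2.
By induction, L_n = n^3 − 2n^2 + 2n + 1 for all n ≥ 0.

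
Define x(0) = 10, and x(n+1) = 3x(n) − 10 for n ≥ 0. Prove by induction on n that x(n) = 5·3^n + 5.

Base case: x(0) = 10, and 5·3^0 + 5 = 5 + 5 = 10.
Assume x(j) = 5·3^j + 5 for some j ≥ 0.
Then x(j+1) = 3x(j) − 10 = 3·(5·3^j + 5) − 10 = 15·3^j + 15 − 10 = 5·3^{j+1} + 5.
This completes the inductive step, so x(n) = 5·3^n + 5 for all n ≥ 0.

x(n) = 5·3^n + 5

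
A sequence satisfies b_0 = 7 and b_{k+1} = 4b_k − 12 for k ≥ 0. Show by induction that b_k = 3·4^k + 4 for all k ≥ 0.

Base case: b_0 = 7, and 3·4^0 + 4 = 3 + 4 = 7.
Assume b_r = 3·4^r + 4 for some r ≥ 0.
Then b_{r+1} = 4b_r − 12 = 4·(3·4^r + 4) − 12 = 12·4^r + 16 − 12 = 3·4^{r+1} + 4.
Hence b_k = 3·4^k + 4 for every k ≥ 0, by induction.

b_k = 3·4^k + 4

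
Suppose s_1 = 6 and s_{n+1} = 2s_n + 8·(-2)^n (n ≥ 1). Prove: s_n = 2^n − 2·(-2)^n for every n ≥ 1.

Base case: s_1 = 6, and 2^1 − 2·(-2)^1 = 2 + 4 = 6.
Assume s_m = 2^m − 2·(-2)^m for some m ≥ 1.
Then s_{m+1} = 2s_m + 8·(-2)^m = 2·(2^m − 2·(-2)^m) + 8·(-2)^m = 2^{m+1} − 4·(-2)^m + 8·(-2)^m = 2^{m+1} + 4·(-2)^m = 2^{m+1} − 2·(-2)^{m+1}.
This completes the inductive step, so s_n = 2^n − 2·(-2)^n for all n ≥ 1.

s_n = 2^n − 2·(-2)^n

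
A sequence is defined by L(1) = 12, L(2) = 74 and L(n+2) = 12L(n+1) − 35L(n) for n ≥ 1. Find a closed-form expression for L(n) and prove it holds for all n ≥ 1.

Claim: L(n) = 5^n + 7^n.

Base cases: L(1) = 12 and 5^1 + 7^1 = 12; L(2) = 74 and 5^2 + 7^2 = 74.
Assume L(j) = 5^j + 7^j for all 1 ≤ j ≤ m, where m ≥ 2.
Then L(m+1) = 12L(m) − 35L(m−1) = 12·(5^m + 7^m) − 35·(5^{m−1} + 7^{m−1}) = (12·5 − 35)5^{m−1} + (12·7 − 35)7^{m−1} = 25·5^{m−1} + 49·7^{m−1} = 5^{m+1} + 7^{m+1}.
By strong induction, L(n) = 5^n + 7^n for all n ≥ 1.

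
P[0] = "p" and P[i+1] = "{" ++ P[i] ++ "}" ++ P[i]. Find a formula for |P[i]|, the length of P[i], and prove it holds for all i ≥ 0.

Claim: |P[i]| = 3·2^i − 2.

Base case: |P[0]| = 1, and 3·2^0 − 2 = 1.
Assume |P[k]| = 3·2^k − 2.
Then |P[k+1]| = 1 + |P[k]| + 1 + |P[k]| = 2|P[k]| + 2 = 2(3·2^k − 2) + 2 = 3·2^{k+1} − 4 + 2 = 3·2^{k+1} − 2.
This completes the inductive step, so |P[i]| = 3·2^i − 2 for all i ≥ 0.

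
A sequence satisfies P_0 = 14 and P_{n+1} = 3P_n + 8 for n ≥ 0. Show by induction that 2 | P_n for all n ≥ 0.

Base case: P_0 = 14 = 2·7, so 2 | P_0.
Assume 2 | P_j, so P_j = 2t for some integer t.
Then P_{j+1} = 3P_j + 8 = 3·(2t) + 8 = 2(3t + 4), so 2 | P_{j+1}.
This completes the inductive step, so 2 | P_n for all n ≥ 0.

2 | P_n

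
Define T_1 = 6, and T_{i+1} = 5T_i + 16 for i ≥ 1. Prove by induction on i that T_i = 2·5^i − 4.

Base case: T_1 = 6, and 2·5^1 − 4 = 10 − 4 = 6.
Assume T_r = 2·5^r − 4 for some r ≥ 1.
Then T_{r+1} = 5T_r + 16 = 5·(2·5^r − 4) + 16 = 10·5^r − 20 + 16 = 2·5^{r+1} − 4.
Hence T_i = 2·5^i − 4 for every i ≥ 1, by induction.

T_i = 2·5^i − 4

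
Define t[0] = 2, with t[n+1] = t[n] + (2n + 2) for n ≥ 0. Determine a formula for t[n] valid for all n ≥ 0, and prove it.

Claim: t[n] = n^2 + n + 2.

Base case: t[0] = 2, and 0^2 + 0 + 2 = 2.
Assume t[j] = j^2 + j + 2.
Then t[j+1] = t[j] + (2j + 2) = (j^2 + j + 2) + (2j + 2) = j^2 + 3j + 4,
and (j+1)^2 + (j+1) + 2 = j^2 + 3j + 4.
By induction, t[n] = n^2 + n + 2 for all n ≥ 0.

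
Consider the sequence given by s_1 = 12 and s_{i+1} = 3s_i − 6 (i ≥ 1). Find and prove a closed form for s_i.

Claim: s_i = 3^{i+1} + 3.

Base case: s_1 = 12, and 3^{1+1} + 3 = 9 + 3 = 12.
Assume s_j = 3^{j+1} + 3 for some j ≥ 1.
Then s_{j+1} = 3s_j − 6 = 3·(3^{j+1} + 3) − 6 = 3^{j+2} + 9 − 6 = 3^{j+2} + 3.
This completes the inductive step, so s_i = 3^{i+1} + 3 for all i ≥ 1.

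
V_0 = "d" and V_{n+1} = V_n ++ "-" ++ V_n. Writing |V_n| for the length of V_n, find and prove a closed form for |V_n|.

Claim: |V_n| = 2^{n+1} − 1.

Base case: |V_0| = 1, and 2^{0+1} − 1 = 1.
Assume |V_m| = 2^{m+1} − 1.
Then |V_{m+1}| = |V_m| + 1 + |V_m| = 2|V_m| + 1 = 2(2^{m+1} − 1) + 1 = 2^{m+2} − 2 + 1 = 2^{m+2} − 1.
By induction, |V_n| = 2^{n+1} − 1 for all n ≥ 0.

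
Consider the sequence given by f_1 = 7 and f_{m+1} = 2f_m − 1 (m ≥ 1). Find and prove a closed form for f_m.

Claim: f_m = 3·2^m + 1.

Base case: f_1 = 7, and 3·2^1 + 1 = 6 + 1 = 7.
Assume f_j = 3·2^j + 1 for some j ≥ 1.
Then f_{j+1} = 2f_j − 1 = 2·(3·2^j + 1) − 1 = 6·2^j + 2 − 1 = 3·2^{j+1} + 1.
So the formula holds for j+1, and by induction f_m = 3·2^m + 1 for all m ≥ 1.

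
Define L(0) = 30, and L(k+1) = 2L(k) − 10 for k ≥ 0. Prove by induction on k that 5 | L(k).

Base case: L(0) = 30 = 5·6, so 5 | L(0).
Assume 5 | L(r), so L(r) = 5t for some integer t.
Then L(r+1) = 2L(r) − 10 = 2·(5t) − 10 = 5(2t − 2), so 5 | L(r+1).
Hence 5 | L(k) for every k ≥ 0, by induction.

5 | L(k)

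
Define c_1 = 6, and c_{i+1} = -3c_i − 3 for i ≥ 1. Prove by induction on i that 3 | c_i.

Base case: c_1 = 6 = 3·2, so 3 | c_1.
Assume 3 | c_r, so c_r = 3t for some integer t.
Then c_{r+1} = -3c_r − 3 = -3·(3t) − 3 = 3(-3t − 1), so 3 | c_{r+1}.
By induction, 3 | c_i for all i ≥ 1.

3 | c_i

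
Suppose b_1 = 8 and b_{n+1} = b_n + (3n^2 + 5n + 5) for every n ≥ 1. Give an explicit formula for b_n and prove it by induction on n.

Claim: b_n = n^3 + n^2 + 3n + 3.

Base case: b_1 = 8, and 1^3 + 1^2 + 3·1 + 3 = 8.
Assume b_k = k^3 + k^2 + 3k + 3.
Then b_{k+1} = b_k + (3k^2 + 5k + 5) = (k^3 + k^2 + 3k + 3) + (3k^2 + 5k + 5) = k^3 + 4k^2 + 8k + 8,
and (k+1)^3 + (k+1)^2 + 3·(k+1) + 3 = k^3 + 4k^2 + 8k + 8.
By induction, b_n = n^3 + n^2 + 3n + 3 for all n ≥ 1.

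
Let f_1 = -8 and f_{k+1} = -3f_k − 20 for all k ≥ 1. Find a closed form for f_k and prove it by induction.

Claim: f_k = (-3)^k − 5.

Base case: f_1 = -8, and (-3)^1 − 5 = -3 − 5 = -8.
Assume f_j = (-3)^j − 5 for some j ≥ 1.
Then f_{j+1} = -3f_j − 20 = -3·((-3)^j − 5) − 20 = -3·(-3)^j + 15 − 20 = (-3)^{j+1} − 5.
So the formula holds for j+1, and by induction f_k = (-3)^k − 5 for all k ≥ 1.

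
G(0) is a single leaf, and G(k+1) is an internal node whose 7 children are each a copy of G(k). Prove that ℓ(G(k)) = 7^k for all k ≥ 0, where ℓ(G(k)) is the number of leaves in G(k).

Base case: ℓ(G(0)) = 1, and 7^0 = 1.
Assume ℓ(G(m)) = 7^m.
Then ℓ(G(m+1)) = 7·ℓ(G(m)) = 7·7^m = 7^{m+1}.
So the formula holds for m+1, and by induction ℓ(G(k)) = 7^k for all k ≥ 0.

ℓ(G(k)) = 7^k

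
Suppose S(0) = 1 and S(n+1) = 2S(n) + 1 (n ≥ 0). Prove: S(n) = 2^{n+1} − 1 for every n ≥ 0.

Base case: S(0) = 1, and 2^{0+1} − 1 = 2 − 1 = 1.
Assume S(j) = 2^{j+1} − 1 for some j ≥ 0.
Then S(j+1) = 2S(j) + 1 = 2·(2^{j+1} − 1) + 1 = 2^{j+2} − 2 + 1 = 2^{j+2} − 1.
Hence S(n) = 2^{n+1} − 1 for every n ≥ 0, by induction.

S(n) = 2^{n+1} − 1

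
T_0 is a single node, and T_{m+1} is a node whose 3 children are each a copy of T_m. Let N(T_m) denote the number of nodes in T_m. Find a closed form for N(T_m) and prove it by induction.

Claim: N(T_m) = (3^{m+1} − 1)/2.

Base case: N(T_0) = 1, and (3^{0+1} − 1)/2 = 1.
Assume N(T_j) = (3^{j+1} − 1)/2.
Then N(T_{j+1}) = 1 + 3N(T_j) = 1 + 3·(3^{j+1} − 1)/2 = 1 + (3^{j+2} − 3)/2 = (2 + 3^{j+2} − 3)/2 = (3^{j+2} − 1)/2.
This completes the inductive step, so N(T_m) = (3^{m+1} − 1)/2 for all m ≥ 0.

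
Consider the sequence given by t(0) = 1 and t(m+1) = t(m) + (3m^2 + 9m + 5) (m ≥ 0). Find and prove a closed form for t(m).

Claim: t(m) = m^3 + 3m^2 + m + 1.

Base case: t(0) = 1, and 0^3 + 3·0^2 + 0 + 1 = 1.
Assume t(k) = k^3 + 3k^2 + k + 1.
Then t(k+1) = t(k) + (3k^2 + 9k + 5) = (k^3 + 3k^2 + k + 1) + (3k^2 + 9k + 5) = k^3 + 6k^2 + 10k + 6,
and (k+1)^3 + 3·(k+1)^2 + (k+1) + 1 = k^3 + 6k^2 + 10k + 6.
Hence t(m) = m^3 + 3m^2 + m + 1 for every m ≥ 0, by induction.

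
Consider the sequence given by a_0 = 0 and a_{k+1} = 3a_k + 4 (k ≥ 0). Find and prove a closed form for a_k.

Claim: a_k = 2·3^k − 2.

Base case: a_0 = 0, and 2·3^0 − 2 = 2 − 2 = 0.
Assume a_m = 2·3^m − 2 for some m ≥ 0.
Then a_{m+1} = 3a_m + 4 = 3·(2·3^m − 2) + 4 = 6·3^m − 6 + 4 = 2·3^{m+1} − 2.
Hence a_k = 2·3^k − 2 for every k ≥ 0, by induction.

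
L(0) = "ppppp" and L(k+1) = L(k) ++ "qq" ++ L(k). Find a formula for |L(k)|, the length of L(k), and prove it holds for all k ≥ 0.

Claim: |L(k)| = 7·2^k − 2.

Base case: |L(0)| = 5, and 7·2^0 − 2 = 5.
Assume |L(m)| = 7·2^m − 2.
Then |L(m+1)| = |L(m)| + 2 + |L(m)| = 2|L(m)| + 2 = 2(7·2^m − 2) + 2 = 7·2^{m+1} − 4 + 2 = 7·2^{m+1} − 2.
Hence |L(k)| = 7·2^k − 2 for every k ≥ 0, by induction.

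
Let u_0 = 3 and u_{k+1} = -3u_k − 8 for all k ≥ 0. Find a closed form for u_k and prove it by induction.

Claim: u_k = 5·(-3)^k − 2.

Base case: u_0 = 3, and 5·(-3)^0 − 2 = 5 − 2 = 3.
Assume u_m = 5·(-3)^m − 2 for some m ≥ 0.
Then u_{m+1} = -3u_m − 8 = -3·(5·(-3)^m − 2) − 8 = -15·(-3)^m + 6 − 8 = 5·(-3)^{m+1} − 2.
Hence u_k = 5·(-3)^k − 2 for every k ≥ 0, by induction.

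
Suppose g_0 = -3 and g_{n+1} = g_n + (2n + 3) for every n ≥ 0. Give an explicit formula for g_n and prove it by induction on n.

Claim: g_n = n^2 + 2n − 3.

Base case: g_0 = -3, and 0^2 + 2·0 − 3 = -3.
Assume g_j = j^2 + 2j − 3.
Then g_{j+1} = g_j + (2j + 3) = (j^2 + 2j − 3) + (2j + 3) = j^2 + 4j,
and (j+1)^2 + 2·(j+1) − 3 = j^2 + 4j.
This completes the inductive step, so g_n = n^2 + 2n − 3 for all n ≥ 0.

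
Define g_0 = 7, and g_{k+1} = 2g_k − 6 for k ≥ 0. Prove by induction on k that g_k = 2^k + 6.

Base case: g_0 = 7, and 2^0 + 6 = 1 + 6 = 7.
Assume g_r = 2^r + 6 for some r ≥ 0.
Then g_{r+1} = 2g_r − 6 = 2·(2^r + 6) − 6 = 2^{r+1} + 12 − 6 = 2^{r+1} + 6.
Hence g_k = 2^k + 6 for every k ≥ 0, by induction.

g_k = 2^k + 6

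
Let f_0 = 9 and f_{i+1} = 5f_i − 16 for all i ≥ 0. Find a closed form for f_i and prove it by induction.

Claim: f_i = 5^{i+1} + 4.

Base case: f_0 = 9, and 5^{0+1} + 4 = 5 + 4 = 9.
Assume f_r = 5^{r+1} + 4 for some r ≥ 0.
Then f_{r+1} = 5f_r − 16 = 5·(5^{r+1} + 4) − 16 = 5^{r+2} + 20 − 16 = 5^{r+2} + 4.
By induction, f_i = 5^{i+1} + 4 for all i ≥ 0.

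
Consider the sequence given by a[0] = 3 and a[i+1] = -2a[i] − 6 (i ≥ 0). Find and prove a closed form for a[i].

Claim: a[i] = 5·(-2)^i − 2.

Base case: a[0] = 3, and 5·(-2)^0 − 2 = 5 − 2 = 3.
Assume a[r] = 5·(-2)^r − 2 for some r ≥ 0.
Then a[r+1] = -2a[r] − 6 = -2·(5·(-2)^r − 2) − 6 = -10·(-2)^r + 4 − 6 = 5·(-2)^{r+1} − 2.
So the formula holds for r+1, and by induction a[i] = 5·(-2)^i − 2 for all i ≥ 0.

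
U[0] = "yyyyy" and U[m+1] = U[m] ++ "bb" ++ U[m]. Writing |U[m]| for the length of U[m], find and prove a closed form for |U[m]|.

Claim: |U[m]| = 7·2^m − 2.

Base case: |U[0]| = 5, and 7·2^0 − 2 = 5.
Assume |U[j]| = 7·2^j − 2.
Then |U[j+1]| = |U[j]| + 2 + |U[j]| = 2|U[j]| + 2 = 2(7·2^j − 2) + 2 = 7·2^{j+1} − 4 + 2 = 7·2^{j+1} − 2.
By induction, |U[m]| = 7·2^m − 2 for all m ≥ 0.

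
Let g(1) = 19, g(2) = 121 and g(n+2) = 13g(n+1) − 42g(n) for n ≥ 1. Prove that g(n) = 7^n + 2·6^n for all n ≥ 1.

Base cases: g(1) = 19 and 7^1 + 2·6^1 = 19; g(2) = 121 and 7^2 + 2·6^2 = 121.
Assume g(j) = 7^j + 2·6^j for all 1 ≤ j ≤ m, where m ≥ 2.
Then g(m+1) = 13g(m) − 42g(m−1) = 13·(7^m + 2·6^m) − 42·(7^{m−1} + 2·6^{m−1}) = (13·7 − 42)7^{m−1} + 2·(13·6 − 42)6^{m−1} = 49·7^{m−1} + 72·6^{m−1} = 7^{m+1} + 2·6^{m+1}.
Hence g(n) = 7^n + 2·6^n for every n ≥ 1, by strong induction.

g(n) = 7^n + 2·6^n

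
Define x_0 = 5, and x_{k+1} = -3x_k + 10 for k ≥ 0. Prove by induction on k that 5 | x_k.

Base case: x_0 = 5 = 5·1, so 5 | x_0.
Assume 5 | x_r, so x_r = 5t for some integer t.
Then x_{r+1} = -3x_r + 10 = -3·(5t) + 10 = 5(-3t + 2), so 5 | x_{r+1}.
So the property holds for r+1, and by induction 5 | x_k for all k ≥ 0.

5 | x_k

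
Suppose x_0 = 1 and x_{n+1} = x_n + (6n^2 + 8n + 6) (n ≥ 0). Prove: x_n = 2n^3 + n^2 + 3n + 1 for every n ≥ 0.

Base case: x_0 = 1, and 2·0^3 + 0^2 + 3·0 + 1 = 1.
Assume x_j = 2j^3 + j^2 + 3j + 1.
Then x_{j+1} = x_j + (6j^2 + 8j + 6) = (2j^3 + j^2 + 3j + 1) + (6j^2 + 8j + 6) = 2j^3 + 7j^2 + 11j + 7,
and 2·(j+1)^3 + (j+1)^2 + 3·(j+1) + 1 = 2j^3 + 7j^2 + 11j + 7.
Hence x_n = 2n^3 + n^2 + 3n + 1 for every n ≥ 0, by induction.

x_n = 2n^3 + n^2 + 3n + 1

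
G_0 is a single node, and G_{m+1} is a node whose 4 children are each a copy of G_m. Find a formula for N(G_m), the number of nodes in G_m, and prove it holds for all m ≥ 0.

Claim: N(G_m) = (4^{m+1} − 1)/3.

Base case: N(G_0) = 1, and (4^{0+1} − 1)/3 = 1.
Assume N(G_k) = (4^{k+1} − 1)/3.
Then N(G_{k+1}) = 1 + 4N(G_k) = 1 + 4·(4^{k+1} − 1)/3 = 1 + (4^{k+2} − 4)/3 = (3 + 4^{k+2} − 4)/3 = (4^{k+2} − 1)/3.
By induction, N(G_m) = (4^{m+1} − 1)/3 for all m ≥ 0.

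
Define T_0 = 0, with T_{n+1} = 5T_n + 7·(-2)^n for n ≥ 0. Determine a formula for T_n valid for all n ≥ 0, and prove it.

Claim: T_n = 5^n − (-2)^n.

Base case: T_0 = 0, and 5^0 − (-2)^0 = 1 − 1 = 0.
Assume T_r = 5^r − (-2)^r for some r ≥ 0.
Then T_{r+1} = 5T_r + 7·(-2)^r = 5·(5^r − (-2)^r) + 7·(-2)^r = 5^{r+1} − 5·(-2)^r + 7·(-2)^r = 5^{r+1} + 2·(-2)^r = 5^{r+1} − (-2)^{r+1}.
This completes the inductive step, so T_n = 5^n − (-2)^n for all n ≥ 0.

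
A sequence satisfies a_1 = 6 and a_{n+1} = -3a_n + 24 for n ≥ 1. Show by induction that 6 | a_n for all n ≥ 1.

Base case: a_1 = 6 = 6·1, so 6 | a_1.
Assume 6 | a_k, so a_k = 6t for some integer t.
Then a_{k+1} = -3a_k + 24 = -3·(6t) + 24 = 6(-3t + 4), so 6 | a_{k+1}.
Hence 6 | a_n for every n ≥ 1, by induction.

6 | a_n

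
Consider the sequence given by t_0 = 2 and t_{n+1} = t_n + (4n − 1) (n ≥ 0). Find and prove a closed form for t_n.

Claim: t_n = 2n^2 − 3n + 2.

Base case: t_0 = 2, and 2·0^2 − 3·0 + 2 = 2.
Assume t_r = 2r^2 − 3r + 2.
Then t_{r+1} = t_r + (4r − 1) = (2r^2 − 3r + 2) + (4r − 1) = 2r^2 + r + 1,
and 2·(r+1)^2 − 3·(r+1) + 2 = 2r^2 + r + 1.
Hence t_n = 2n^2 − 3n + 2 for every n ≥ 0, by induction.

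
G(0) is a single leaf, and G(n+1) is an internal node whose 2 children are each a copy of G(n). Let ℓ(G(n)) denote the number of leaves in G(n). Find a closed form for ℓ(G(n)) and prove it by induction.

Claim: ℓ(G(n)) = 2^n.

Base case: ℓ(G(0)) = 1, and 2^0 = 1.
Assume ℓ(G(r)) = 2^r.
Then ℓ(G(r+1)) = 2·ℓ(G(r)) = 2·2^r = 2^{r+1}.
This completes the inductive step, so ℓ(G(n)) = 2^n for all n ≥ 0.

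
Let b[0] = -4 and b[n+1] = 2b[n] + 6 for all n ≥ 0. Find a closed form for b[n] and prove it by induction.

Claim: b[n] = 2^{n+1} − 6.

Base case: b[0] = -4, and 2^{0+1} − 6 = 2 − 6 = -4.
Assume b[j] = 2^{j+1} − 6 for some j ≥ 0.
Then b[j+1] = 2b[j] + 6 = 2·(2^{j+1} − 6) + 6 = 2^{j+2} − 12 + 6 = 2^{j+2} − 6.
This completes the inductive step, so b[n] = 2^{n+1} − 6 for all n ≥ 0.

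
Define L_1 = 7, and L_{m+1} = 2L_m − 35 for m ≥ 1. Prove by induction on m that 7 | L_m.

Base case: L_1 = 7 = 7·1, so 7 | L_1.
Assume 7 | L_r, so L_r = 7t for some integer t.
Then L_{r+1} = 2L_r − 35 = 2·(7t) − 35 = 7(2t − 5), so 7 | L_{r+1}.
Hence 7 | L_m for every m ≥ 1, by induction.

7 | L_m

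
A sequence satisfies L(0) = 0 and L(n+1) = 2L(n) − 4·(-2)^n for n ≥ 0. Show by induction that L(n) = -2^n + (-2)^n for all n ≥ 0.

Base case: L(0) = 0, and -2^0 + (-2)^0 = -1 + 1 = 0.
Assume L(k) = -2^k + (-2)^k for some k ≥ 0.
Then L(k+1) = 2L(k) − 4·(-2)^k = 2·(-2^k + (-2)^k) − 4·(-2)^k = -2^{k+1} + 2·(-2)^k − 4·(-2)^k = -2^{k+1} − 2·(-2)^k = -2^{k+1} + (-2)^{k+1}.
This completes the inductive step, so L(n) = -2^n + (-2)^n for all n ≥ 0.

L(n) = -2^n + (-2)^n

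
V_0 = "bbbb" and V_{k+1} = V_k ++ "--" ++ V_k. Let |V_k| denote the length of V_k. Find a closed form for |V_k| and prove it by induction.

Claim: |V_k| = 6·2^k − 2.

Base case: |V_0| = 4, and 6·2^0 − 2 = 4.
Assume |V_j| = 6·2^j − 2.
Then |V_{j+1}| = |V_j| + 2 + |V_j| = 2|V_j| + 2 = 2(6·2^j − 2) + 2 = 6·2^{j+1} − 4 + 2 = 6·2^{j+1} − 2.
So the formula holds for j+1, and by induction |V_k| = 6·2^k − 2 for all k ≥ 0.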